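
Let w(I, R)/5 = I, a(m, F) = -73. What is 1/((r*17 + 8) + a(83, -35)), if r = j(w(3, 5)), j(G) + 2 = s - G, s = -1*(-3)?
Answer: -1/303 ≈ -0.0033003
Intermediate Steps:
s = 3
w(I, R) = 5*I
j(G) = 1 - G (j(G) = -2 + (3 - G) = 1 - G)
r = -14 (r = 1 - 5*3 = 1 - 1*15 = 1 - 15 = -14)
1/((r*17 + 8) + a(83, -35)) = 1/((-14*17 + 8) - 73) = 1/((-238 + 8) - 73) = 1/(-230 - 73) = 1/(-303) = -1/303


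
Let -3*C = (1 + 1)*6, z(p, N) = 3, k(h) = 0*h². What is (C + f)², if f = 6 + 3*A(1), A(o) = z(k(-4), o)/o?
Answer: 121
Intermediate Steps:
k(h) = 0
C = -4 (C = -(1 + 1)*6/3 = -2*6/3 = -⅓*12 = -4)
A(o) = 3/o
f = 15 (f = 6 + 3*(3/1) = 6 + 3*(3*1) = 6 + 3*3 = 6 + 9 = 15)
(C + f)² = (-4 + 15)² = 11² = 121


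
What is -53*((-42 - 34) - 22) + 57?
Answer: 5251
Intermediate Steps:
-53*((-42 - 34) - 22) + 57 = -53*(-76 - 22) + 57 = -53*(-98) + 57 = 5194 + 57 = 5251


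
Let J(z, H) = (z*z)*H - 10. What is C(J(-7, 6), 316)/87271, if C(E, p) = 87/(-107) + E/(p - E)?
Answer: 6901/74703976 ≈ 9.2378e-5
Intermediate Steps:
J(z, H) = -10 + H*z² (J(z, H) = z²*H - 10 = H*z² - 10 = -10 + H*z²)
C(E, p) = -87/107 + E/(p - E) (C(E, p) = 87*(-1/107) + E/(p - E) = -87/107 + E/(p - E))
C(J(-7, 6), 316)/87271 = ((-194*(-10 + 6*(-7)²) + 87*316)/(107*((-10 + 6*(-7)²) - 1*316)))/87271 = ((-194*(-10 + 6*49) + 27492)/(107*((-10 + 6*49) - 316)))*(1/87271) = ((-194*(-10 + 294) + 27492)/(107*((-10 + 294) - 316)))*(1/87271) = ((-194*284 + 27492)/(107*(284 - 316)))*(1/87271) = ((1/107)*(-55096 + 27492)/(-32))*(1/87271) = ((1/107)*(-1/32)*(-27604))*(1/87271) = (6901/856)*(1/87271) = 6901/74703976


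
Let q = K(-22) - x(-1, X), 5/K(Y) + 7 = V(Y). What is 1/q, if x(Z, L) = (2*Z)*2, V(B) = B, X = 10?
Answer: 29/111 ≈ 0.26126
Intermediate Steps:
K(Y) = 5/(-7 + Y)
x(Z, L) = 4*Z
q = 111/29 (q = 5/(-7 - 22) - 4*(-1) = 5/(-29) - 1*(-4) = 5*(-1/29) + 4 = -5/29 + 4 = 111/29 ≈ 3.8276)
1/q = 1/(111/29) = 29/111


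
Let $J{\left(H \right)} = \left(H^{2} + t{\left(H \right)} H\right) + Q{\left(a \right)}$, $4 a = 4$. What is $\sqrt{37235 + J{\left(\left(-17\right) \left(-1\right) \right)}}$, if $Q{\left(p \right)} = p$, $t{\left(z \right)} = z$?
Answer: $\sqrt{37814} \approx 194.46$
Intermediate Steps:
$a = 1$ ($a = \frac{1}{4} \cdot 4 = 1$)
$J{\left(H \right)} = 1 + 2 H^{2}$ ($J{\left(H \right)} = \left(H^{2} + H H\right) + 1 = \left(H^{2} + H^{2}\right) + 1 = 2 H^{2} + 1 = 1 + 2 H^{2}$)
$\sqrt{37235 + J{\left(\left(-17\right) \left(-1\right) \right)}} = \sqrt{37235 + \left(1 + 2 \left(\left(-17\right) \left(-1\right)\right)^{2}\right)} = \sqrt{37235 + \left(1 + 2 \cdot 17^{2}\right)} = \sqrt{37235 + \left(1 + 2 \cdot 289\right)} = \sqrt{37235 + \left(1 + 578\right)} = \sqrt{37235 + 579} = \sqrt{37814}$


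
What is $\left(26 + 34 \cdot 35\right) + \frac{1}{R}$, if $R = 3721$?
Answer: $\frac{4524737}{3721} \approx 1216.0$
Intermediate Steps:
$\left(26 + 34 \cdot 35\right) + \frac{1}{R} = \left(26 + 34 \cdot 35\right) + \frac{1}{3721} = \left(26 + 1190\right) + \frac{1}{3721} = 1216 + \frac{1}{3721} = \frac{4524737}{3721}$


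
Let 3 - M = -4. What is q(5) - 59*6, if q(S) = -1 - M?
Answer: -362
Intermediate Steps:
M = 7 (M = 3 - 1*(-4) = 3 + 4 = 7)
q(S) = -8 (q(S) = -1 - 1*7 = -1 - 7 = -8)
q(5) - 59*6 = -8 - 59*6 = -8 - 354 = -362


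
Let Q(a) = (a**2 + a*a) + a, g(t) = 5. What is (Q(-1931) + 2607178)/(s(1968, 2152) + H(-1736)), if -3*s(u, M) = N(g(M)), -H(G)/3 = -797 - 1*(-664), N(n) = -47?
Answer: 30188307/1244 ≈ 24267.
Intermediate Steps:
H(G) = 399 (H(G) = -3*(-797 - 1*(-664)) = -3*(-797 + 664) = -3*(-133) = 399)
Q(a) = a + 2*a**2 (Q(a) = (a**2 + a**2) + a = 2*a**2 + a = a + 2*a**2)
s(u, M) = 47/3 (s(u, M) = -1/3*(-47) = 47/3)
(Q(-1931) + 2607178)/(s(1968, 2152) + H(-1736)) = (-1931*(1 + 2*(-1931)) + 2607178)/(47/3 + 399) = (-1931*(1 - 3862) + 2607178)/(1244/3) = (-1931*(-3861) + 2607178)*(3/1244) = (7455591 + 2607178)*(3/1244) = 10062769*(3/1244) = 30188307/1244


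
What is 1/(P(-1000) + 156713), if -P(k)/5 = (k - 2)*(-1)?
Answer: 1/151703 ≈ 6.5918e-6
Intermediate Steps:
P(k) = -10 + 5*k (P(k) = -5*(k - 2)*(-1) = -5*(-2 + k)*(-1) = -5*(2 - k) = -10 + 5*k)
1/(P(-1000) + 156713) = 1/((-10 + 5*(-1000)) + 156713) = 1/((-10 - 5000) + 156713) = 1/(-5010 + 156713) = 1/151703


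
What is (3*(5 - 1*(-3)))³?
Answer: 13824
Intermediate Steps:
(3*(5 - 1*(-3)))³ = (3*(5 + 3))³ = (3*8)³ = 24³ = 13824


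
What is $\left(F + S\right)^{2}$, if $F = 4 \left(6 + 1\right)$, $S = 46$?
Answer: $5476$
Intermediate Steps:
$F = 28$ ($F = 4 \cdot 7 = 28$)
$\left(F + S\right)^{2} = \left(28 + 46\right)^{2} = 74^{2} = 5476$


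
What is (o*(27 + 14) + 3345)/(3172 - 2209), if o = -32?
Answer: 19/9 ≈ 2.1111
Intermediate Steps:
(o*(27 + 14) + 3345)/(3172 - 2209) = (-32*(27 + 14) + 3345)/(3172 - 2209) = (-32*41 + 3345)/963 = (-1312 + 3345)*(1/963) = 2033*(1/963) = 19/9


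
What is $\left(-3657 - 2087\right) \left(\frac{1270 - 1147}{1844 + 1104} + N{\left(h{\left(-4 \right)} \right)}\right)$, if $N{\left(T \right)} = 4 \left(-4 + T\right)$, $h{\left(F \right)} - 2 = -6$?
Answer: $\frac{135289868}{737} \approx 1.8357 \cdot 10^{5}$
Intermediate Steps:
$h{\left(F \right)} = -4$ ($h{\left(F \right)} = 2 - 6 = -4$)
$N{\left(T \right)} = -16 + 4 T$
$\left(-3657 - 2087\right) \left(\frac{1270 - 1147}{1844 + 1104} + N{\left(h{\left(-4 \right)} \right)}\right) = \left(-3657 - 2087\right) \left(\frac{1270 - 1147}{1844 + 1104} + \left(-16 + 4 \left(-4\right)\right)\right) = - 5744 \left(\frac{123}{2948} - 32\right) = \left(-5744\right) \left(- \frac{94213}{2948}\right) = \frac{135289868}{737}$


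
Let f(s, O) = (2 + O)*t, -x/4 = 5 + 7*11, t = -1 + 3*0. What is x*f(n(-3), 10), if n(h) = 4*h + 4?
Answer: 3936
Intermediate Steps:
t = -1 (t = -1 + 0 = -1)
x = -328 (x = -4*(5 + 7*11) = -4*(5 + 77) = -4*82 = -328)
n(h) = 4 + 4*h
f(s, O) = -2 - O (f(s, O) = (2 + O)*(-1) = -2 - O)
x*f(n(-3), 10) = -328*(-2 - 1*10) = -328*(-2 - 10) = -328*(-12) = 3936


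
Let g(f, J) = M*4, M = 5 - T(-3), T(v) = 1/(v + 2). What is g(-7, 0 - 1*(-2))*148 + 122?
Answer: 3674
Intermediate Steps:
T(v) = 1/(2 + v)
M = 6 (M = 5 - 1/(2 - 3) = 5 - 1/(-1) = 5 - 1*(-1) = 5 + 1 = 6)
g(f, J) = 24 (g(f, J) = 6*4 = 24)
g(-7, 0 - 1*(-2))*148 + 122 = 24*148 + 122 = 3552 + 122 = 3674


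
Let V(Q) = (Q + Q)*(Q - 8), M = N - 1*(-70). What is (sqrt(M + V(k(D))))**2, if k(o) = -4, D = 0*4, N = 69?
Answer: 235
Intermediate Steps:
M = 139 (M = 69 - 1*(-70) = 69 + 70 = 139)
D = 0
V(Q) = 2*Q*(-8 + Q) (V(Q) = (2*Q)*(-8 + Q) = 2*Q*(-8 + Q))
(sqrt(M + V(k(D))))**2 = (sqrt(139 + 2*(-4)*(-8 - 4)))**2 = (sqrt(139 + 2*(-4)*(-12)))**2 = (sqrt(139 + 96))**2 = (sqrt(235))**2 = 235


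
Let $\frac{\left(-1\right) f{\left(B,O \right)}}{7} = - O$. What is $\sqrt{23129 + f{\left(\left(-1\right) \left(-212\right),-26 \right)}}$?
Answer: $\sqrt{22947} \approx 151.48$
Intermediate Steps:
$f{\left(B,O \right)} = 7 O$ ($f{\left(B,O \right)} = - 7 \left(- O\right) = 7 O$)
$\sqrt{23129 + f{\left(\left(-1\right) \left(-212\right),-26 \right)}} = \sqrt{23129 + 7 \left(-26\right)} = \sqrt{23129 - 182} = \sqrt{22947}$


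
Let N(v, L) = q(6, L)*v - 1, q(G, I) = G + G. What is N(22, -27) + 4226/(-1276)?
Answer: 165681/638 ≈ 259.69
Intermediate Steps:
q(G, I) = 2*G
N(v, L) = -1 + 12*v (N(v, L) = (2*6)*v - 1 = 12*v - 1 = -1 + 12*v)
N(22, -27) + 4226/(-1276) = (-1 + 12*22) + 4226/(-1276) = (-1 + 264) + 4226*(-1/1276) = 263 - 2113/638 = 165681/638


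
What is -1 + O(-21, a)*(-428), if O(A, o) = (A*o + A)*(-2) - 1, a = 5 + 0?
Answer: -107429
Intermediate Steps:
a = 5
O(A, o) = -1 - 2*A - 2*A*o (O(A, o) = (A + A*o)*(-2) - 1 = (-2*A - 2*A*o) - 1 = -1 - 2*A - 2*A*o)
-1 + O(-21, a)*(-428) = -1 + (-1 - 2*(-21) - 2*(-21)*5)*(-428) = -1 + (-1 + 42 + 210)*(-428) = -1 + 251*(-428) = -1 - 107428 = -107429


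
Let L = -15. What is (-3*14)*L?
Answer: 630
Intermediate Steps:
(-3*14)*L = -3*14*(-15) = -42*(-15) = 630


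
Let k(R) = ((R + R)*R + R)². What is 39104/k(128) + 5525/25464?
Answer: 11679408013/53819895552 ≈ 0.21701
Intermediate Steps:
k(R) = (R + 2*R²)² (k(R) = ((2*R)*R + R)² = (2*R² + R)² = (R + 2*R²)²)
39104/k(128) + 5525/25464 = 39104/((128²*(1 + 2*128)²)) + 5525/25464 = 39104/((16384*(1 + 256)²)) + 5525*(1/25464) = 39104/((16384*257²)) + 5525/25464 = 39104/((16384*66049)) + 5525/25464 = 39104/1082146816 + 5525/25464 = 39104*(1/1082146816) + 5525/25464 = 611/16908544 + 5525/25464 = 11679408013/53819895552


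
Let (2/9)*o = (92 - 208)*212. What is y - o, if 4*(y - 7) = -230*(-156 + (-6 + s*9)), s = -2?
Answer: 121021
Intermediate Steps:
y = 10357 (y = 7 + (-230*(-156 + (-6 - 2*9)))/4 = 7 + (-230*(-156 + (-6 - 18)))/4 = 7 + (-230*(-156 - 24))/4 = 7 + (-230*(-180))/4 = 7 + (¼)*41400 = 7 + 10350 = 10357)
o = -110664 (o = 9*((92 - 208)*212)/2 = 9*(-116*212)/2 = (9/2)*(-24592) = -110664)
y - o = 10357 - 1*(-110664) = 10357 + 110664 = 121021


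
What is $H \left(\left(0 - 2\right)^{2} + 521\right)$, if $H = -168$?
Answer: $-88200$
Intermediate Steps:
$H \left(\left(0 - 2\right)^{2} + 521\right) = - 168 \left(\left(0 - 2\right)^{2} + 521\right) = - 168 \left(\left(-2\right)^{2} + 521\right) = - 168 \left(4 + 521\right) = \left(-168\right) 525 = -88200$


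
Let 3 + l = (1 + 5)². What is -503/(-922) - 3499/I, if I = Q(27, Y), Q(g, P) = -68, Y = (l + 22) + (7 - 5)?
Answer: 1630141/31348 ≈ 52.001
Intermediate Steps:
l = 33 (l = -3 + (1 + 5)² = -3 + 6² = -3 + 36 = 33)
Y = 57 (Y = (33 + 22) + (7 - 5) = 55 + 2 = 57)
I = -68
-503/(-922) - 3499/I = -503/(-922) - 3499/(-68) = -503*(-1/922) - 3499*(-1/68) = 503/922 + 3499/68 = 1630141/31348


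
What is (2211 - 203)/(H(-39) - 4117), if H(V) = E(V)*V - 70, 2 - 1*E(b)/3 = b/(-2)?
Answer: -4016/4279 ≈ -0.93854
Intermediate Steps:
E(b) = 6 + 3*b/2 (E(b) = 6 - 3*b/(-2) = 6 - 3*b*(-1)/2 = 6 - (-3)*b/2 = 6 + 3*b/2)
H(V) = -70 + V*(6 + 3*V/2) (H(V) = (6 + 3*V/2)*V - 70 = V*(6 + 3*V/2) - 70 = -70 + V*(6 + 3*V/2))
(2211 - 203)/(H(-39) - 4117) = (2211 - 203)/((-70 + (3/2)*(-39)*(4 - 39)) - 4117) = 2008/((-70 + (3/2)*(-39)*(-35)) - 4117) = 2008/((-70 + 4095/2) - 4117) = 2008/(3955/2 - 4117) = 2008/(-4279/2) = 2008*(-2/4279) = -4016/4279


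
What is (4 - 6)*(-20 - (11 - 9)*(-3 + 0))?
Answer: 28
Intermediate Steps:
(4 - 6)*(-20 - (11 - 9)*(-3 + 0)) = -2*(-20 - 2*(-3)) = -2*(-20 - 1*(-6)) = -2*(-20 + 6) = -2*(-14) = 28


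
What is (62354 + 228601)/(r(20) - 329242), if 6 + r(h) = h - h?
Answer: -290955/329248 ≈ -0.88370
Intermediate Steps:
r(h) = -6 (r(h) = -6 + (h - h) = -6 + 0 = -6)
(62354 + 228601)/(r(20) - 329242) = (62354 + 228601)/(-6 - 329242) = 290955/(-329248) = 290955*(-1/329248) = -290955/329248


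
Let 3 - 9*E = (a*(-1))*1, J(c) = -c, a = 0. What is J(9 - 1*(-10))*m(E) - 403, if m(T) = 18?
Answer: -745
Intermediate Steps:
E = ⅓ (E = ⅓ - 0*(-1)/9 = ⅓ - 0 = ⅓ - ⅑*0 = ⅓ + 0 = ⅓ ≈ 0.33333)
J(9 - 1*(-10))*m(E) - 403 = -(9 - 1*(-10))*18 - 403 = -(9 + 10)*18 - 403 = -1*19*18 - 403 = -19*18 - 403 = -342 - 403 = -745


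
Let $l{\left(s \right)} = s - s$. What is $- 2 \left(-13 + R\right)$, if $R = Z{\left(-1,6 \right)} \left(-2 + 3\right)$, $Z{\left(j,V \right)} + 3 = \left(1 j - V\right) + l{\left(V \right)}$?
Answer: $46$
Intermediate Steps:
$l{\left(s \right)} = 0$
$Z{\left(j,V \right)} = -3 + j - V$ ($Z{\left(j,V \right)} = -3 + \left(\left(1 j - V\right) + 0\right) = -3 + \left(\left(j - V\right) + 0\right) = -3 - \left(V - j\right) = -3 + j - V$)
$R = -10$ ($R = \left(-3 - 1 - 6\right) \left(-2 + 3\right) = \left(-3 - 1 - 6\right) 1 = \left(-10\right) 1 = -10$)
$- 2 \left(-13 + R\right) = - 2 \left(-13 - 10\right) = \left(-2\right) \left(-23\right) = 46$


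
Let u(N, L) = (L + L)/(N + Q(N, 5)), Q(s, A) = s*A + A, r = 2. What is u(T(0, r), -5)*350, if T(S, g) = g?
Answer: -3500/17 ≈ -205.88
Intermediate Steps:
Q(s, A) = A + A*s (Q(s, A) = A*s + A = A + A*s)
u(N, L) = 2*L/(5 + 6*N) (u(N, L) = (L + L)/(N + 5*(1 + N)) = (2*L)/(N + (5 + 5*N)) = (2*L)/(5 + 6*N) = 2*L/(5 + 6*N))
u(T(0, r), -5)*350 = (2*(-5)/(5 + 6*2))*350 = (2*(-5)/(5 + 12))*350 = (2*(-5)/17)*350 = (2*(-5)*(1/17))*350 = -10/17*350 = -3500/17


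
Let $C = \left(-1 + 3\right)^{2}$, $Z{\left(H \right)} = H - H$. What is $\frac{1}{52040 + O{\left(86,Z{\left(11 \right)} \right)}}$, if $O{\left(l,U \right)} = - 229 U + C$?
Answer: $\frac{1}{52044} \approx 1.9215 \cdot 10^{-5}$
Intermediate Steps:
$Z{\left(H \right)} = 0$
$C = 4$ ($C = 2^{2} = 4$)
$O{\left(l,U \right)} = 4 - 229 U$ ($O{\left(l,U \right)} = - 229 U + 4 = 4 - 229 U$)
$\frac{1}{52040 + O{\left(86,Z{\left(11 \right)} \right)}} = \frac{1}{52040 + \left(4 - 0\right)} = \frac{1}{52040 + \left(4 + 0\right)} = \frac{1}{52040 + 4} = \frac{1}{52044}$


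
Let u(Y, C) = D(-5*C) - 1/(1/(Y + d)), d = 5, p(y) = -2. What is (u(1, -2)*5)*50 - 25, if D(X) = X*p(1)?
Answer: -6525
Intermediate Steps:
D(X) = -2*X (D(X) = X*(-2) = -2*X)
u(Y, C) = -5 - Y + 10*C (u(Y, C) = -(-10)*C - 1/(1/(Y + 5)) = 10*C - 1/(1/(5 + Y)) = 10*C - (5 + Y) = 10*C + (-5 - Y) = -5 - Y + 10*C)
(u(1, -2)*5)*50 - 25 = ((-5 - 1*1 + 10*(-2))*5)*50 - 25 = ((-5 - 1 - 20)*5)*50 - 25 = -26*5*50 - 25 = -130*50 - 25 = -6500 - 25 = -6525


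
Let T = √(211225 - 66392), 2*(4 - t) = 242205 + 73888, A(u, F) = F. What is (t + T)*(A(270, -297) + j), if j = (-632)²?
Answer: -126158057795/2 + 5188651*√857 ≈ -6.2927e+10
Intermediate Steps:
t = -316085/2 (t = 4 - (242205 + 73888)/2 = 4 - ½*316093 = 4 - 316093/2 = -316085/2 ≈ -1.5804e+5)
T = 13*√857 (T = √144833 = 13*√857 ≈ 380.57)
j = 399424
(t + T)*(A(270, -297) + j) = (-316085/2 + 13*√857)*(-297 + 399424) = (-316085/2 + 13*√857)*399127 = -126158057795/2 + 5188651*√857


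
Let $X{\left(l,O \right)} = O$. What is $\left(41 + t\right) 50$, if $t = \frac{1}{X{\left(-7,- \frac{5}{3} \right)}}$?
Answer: $2020$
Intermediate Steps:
$t = - \frac{3}{5}$ ($t = \frac{1}{\left(-5\right) \frac{1}{3}} = \frac{1}{- \frac{5}{3}} = - \frac{3}{5} \approx -0.6$)
$\left(41 + t\right) 50 = \left(41 - \frac{3}{5}\right) 50 = \frac{202}{5} \cdot 50 = 2020$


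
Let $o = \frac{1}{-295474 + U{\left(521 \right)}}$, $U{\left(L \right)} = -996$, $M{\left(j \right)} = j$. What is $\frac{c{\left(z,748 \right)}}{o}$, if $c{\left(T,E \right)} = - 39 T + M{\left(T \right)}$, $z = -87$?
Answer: $-980129820$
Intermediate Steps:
$o = - \frac{1}{296470}$ ($o = \frac{1}{-295474 - 996} = \frac{1}{-296470} = - \frac{1}{296470} \approx -3.373 \cdot 10^{-6}$)
$c{\left(T,E \right)} = - 38 T$ ($c{\left(T,E \right)} = - 39 T + T = - 38 T$)
$\frac{c{\left(z,748 \right)}}{o} = \frac{\left(-38\right) \left(-87\right)}{- \frac{1}{296470}} = 3306 \left(-296470\right) = -980129820$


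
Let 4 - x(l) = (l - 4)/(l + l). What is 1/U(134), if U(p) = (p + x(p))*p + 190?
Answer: 1/18617 ≈ 5.3714e-5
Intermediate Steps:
x(l) = 4 - (-4 + l)/(2*l) (x(l) = 4 - (l - 4)/(l + l) = 4 - (-4 + l)/(2*l))
U(p) = 190 + p*(7/2 + p + 2/p) (U(p) = (p + (7/2 + 2/p))*p + 190 = (7/2 + p + 2/p)*p + 190 = p*(7/2 + p + 2/p) + 190 = 190 + p*(7/2 + p + 2/p))
1/U(134) = 1/(192 + 134² + (7/2)*134) = 1/(192 + 17956 + 469) = 1/18617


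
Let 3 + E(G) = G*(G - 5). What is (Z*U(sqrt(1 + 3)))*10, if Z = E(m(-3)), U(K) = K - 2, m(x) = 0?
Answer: 0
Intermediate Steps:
U(K) = -2 + K
E(G) = -3 + G*(-5 + G) (E(G) = -3 + G*(G - 5) = -3 + G*(-5 + G))
Z = -3 (Z = -3 + 0**2 - 5*0 = -3 + 0 + 0 = -3)
(Z*U(sqrt(1 + 3)))*10 = -3*(-2 + sqrt(1 + 3))*10 = -3*(-2 + sqrt(4))*10 = -3*(-2 + 2)*10 = -3*0*10 = 0*10 = 0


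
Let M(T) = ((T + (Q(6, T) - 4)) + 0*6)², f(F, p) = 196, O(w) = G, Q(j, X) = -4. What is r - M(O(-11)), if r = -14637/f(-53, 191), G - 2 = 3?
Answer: -2343/28 ≈ -83.679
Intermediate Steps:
G = 5 (G = 2 + 3 = 5)
O(w) = 5
M(T) = (-8 + T)² (M(T) = ((T + (-4 - 4)) + 0*6)² = ((T - 8) + 0)² = ((-8 + T) + 0)² = (-8 + T)²)
r = -2091/28 (r = -14637/196 = -14637*1/196 = -2091/28 ≈ -74.679)
r - M(O(-11)) = -2091/28 - (-8 + 5)² = -2091/28 - 1*(-3)² = -2091/28 - 1*9 = -2091/28 - 9 = -2343/28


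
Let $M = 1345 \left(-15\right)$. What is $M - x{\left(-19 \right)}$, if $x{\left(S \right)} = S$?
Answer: $-20156$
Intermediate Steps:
$M = -20175$
$M - x{\left(-19 \right)} = -20175 - -19 = -20175 + 19 = -20156$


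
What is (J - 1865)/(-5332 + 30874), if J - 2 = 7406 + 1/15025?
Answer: 13880596/63961425 ≈ 0.21702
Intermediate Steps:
J = 111305201/15025 (J = 2 + (7406 + 1/15025) = 2 + 111275151/15025 = 111305201/15025 ≈ 7408.0)
(J - 1865)/(-5332 + 30874) = (111305201/15025 - 1865)/(-5332 + 30874) = (83283576/15025)/25542 = (83283576/15025)*(1/25542) = 13880596/63961425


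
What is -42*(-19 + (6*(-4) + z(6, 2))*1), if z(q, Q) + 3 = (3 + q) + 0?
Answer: 1554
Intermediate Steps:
z(q, Q) = q (z(q, Q) = -3 + ((3 + q) + 0) = -3 + (3 + q) = q)
-42*(-19 + (6*(-4) + z(6, 2))*1) = -42*(-19 + (6*(-4) + 6)*1) = -42*(-19 + (-24 + 6)*1) = -42*(-19 - 18*1) = -42*(-19 - 18) = -42*(-37) = 1554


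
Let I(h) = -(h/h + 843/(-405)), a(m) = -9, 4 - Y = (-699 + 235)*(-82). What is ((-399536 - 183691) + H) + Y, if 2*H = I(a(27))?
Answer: -83871512/135 ≈ -6.2127e+5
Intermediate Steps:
Y = -38044 (Y = 4 - (-699 + 235)*(-82) = 4 - (-464)*(-82) = 4 - 1*38048 = 4 - 38048 = -38044)
I(h) = 146/135 (I(h) = -(1 + 843*(-1/405)) = -(1 - 281/135) = -1*(-146/135) = 146/135)
H = 73/135 (H = (½)*(146/135) = 73/135 ≈ 0.54074)
((-399536 - 183691) + H) + Y = ((-399536 - 183691) + 73/135) - 38044 = (-583227 + 73/135) - 38044 = -78735572/135 - 38044 = -83871512/135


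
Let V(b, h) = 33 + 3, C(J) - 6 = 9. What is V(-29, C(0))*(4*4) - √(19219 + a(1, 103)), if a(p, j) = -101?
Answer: 576 - 11*√158 ≈ 437.73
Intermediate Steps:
C(J) = 15 (C(J) = 6 + 9 = 15)
V(b, h) = 36
V(-29, C(0))*(4*4) - √(19219 + a(1, 103)) = 36*(4*4) - √(19219 - 101) = 36*16 - √19118 = 576 - 11*√158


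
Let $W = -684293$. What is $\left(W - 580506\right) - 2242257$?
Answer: $-3507056$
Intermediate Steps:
$\left(W - 580506\right) - 2242257 = \left(-684293 - 580506\right) - 2242257 = -1264799 - 2242257 = -3507056$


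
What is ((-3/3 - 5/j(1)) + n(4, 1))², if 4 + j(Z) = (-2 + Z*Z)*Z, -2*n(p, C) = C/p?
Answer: 1/64 ≈ 0.015625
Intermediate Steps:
n(p, C) = -C/(2*p)
j(Z) = -4 + Z*(-2 + Z²) (j(Z) = -4 + (-2 + Z*Z)*Z = -4 + (-2 + Z²)*Z = -4 + Z*(-2 + Z²))
((-3/3 - 5/j(1)) + n(4, 1))² = ((-3/3 - 5/(-4 + 1³ - 2*1)) - ½*1/4)² = ((-3*⅓ - 5/(-4 + 1 - 2)) - ½*1*¼)² = ((-1 - 5/(-5)) - ⅛)² = ((-1 - 5*(-⅕)) - ⅛)² = ((-1 + 1) - ⅛)² = (0 - ⅛)² = (-⅛)² = 1/64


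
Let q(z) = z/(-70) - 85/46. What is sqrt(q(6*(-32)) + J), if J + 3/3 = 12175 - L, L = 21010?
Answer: I*sqrt(22901475590)/1610 ≈ 93.995*I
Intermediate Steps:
J = -8836 (J = -1 + (12175 - 1*21010) = -1 + (12175 - 21010) = -1 - 8835 = -8836)
q(z) = -85/46 - z/70 (q(z) = z*(-1/70) - 85*1/46 = -z/70 - 85/46 = -85/46 - z/70)
sqrt(q(6*(-32)) + J) = sqrt((-85/46 - 3*(-32)/35) - 8836) = sqrt((-85/46 - 1/70*(-192)) - 8836) = sqrt((-85/46 + 96/35) - 8836) = sqrt(1441/1610 - 8836) = sqrt(-14224519/1610) = I*sqrt(22901475590)/1610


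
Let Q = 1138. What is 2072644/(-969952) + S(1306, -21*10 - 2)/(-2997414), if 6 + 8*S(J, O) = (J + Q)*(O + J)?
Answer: -408546616421/181709231508 ≈ -2.2484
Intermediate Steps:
S(J, O) = -¾ + (1138 + J)*(J + O)/8 (S(J, O) = -¾ + ((J + 1138)*(O + J))/8 = -¾ + ((1138 + J)*(J + O))/8 = -¾ + (1138 + J)*(J + O)/8)
2072644/(-969952) + S(1306, -21*10 - 2)/(-2997414) = 2072644/(-969952) + (-¾ + (⅛)*1306² + (569/4)*1306 + 569*(-21*10 - 2)/4 + (⅛)*1306*(-21*10 - 2))/(-2997414) = 2072644*(-1/969952) + (-¾ + (⅛)*1705636 + 371557/2 + 569*(-210 - 2)/4 + (⅛)*1306*(-210 - 2))*(-1/2997414) = -518161/242488 + (-¾ + 426409/2 + 371557/2 + (569/4)*(-212) + (⅛)*1306*(-212))*(-1/2997414) = -518161/242488 + (-¾ + 426409/2 + 371557/2 - 30157 - 34609)*(-1/2997414) = -518161/242488 + (1336865/4)*(-1/2997414) = -518161/242488 - 1336865/11989656 = -408546616421/181709231508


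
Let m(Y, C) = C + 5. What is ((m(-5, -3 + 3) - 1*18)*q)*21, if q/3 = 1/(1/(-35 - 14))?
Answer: 40131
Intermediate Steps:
m(Y, C) = 5 + C
q = -147 (q = 3/(1/(-35 - 14)) = 3/(1/(-49)) = 3/(-1/49) = 3*(-49) = -147)
((m(-5, -3 + 3) - 1*18)*q)*21 = (((5 + (-3 + 3)) - 1*18)*(-147))*21 = (((5 + 0) - 18)*(-147))*21 = ((5 - 18)*(-147))*21 = -13*(-147)*21 = 1911*21 = 40131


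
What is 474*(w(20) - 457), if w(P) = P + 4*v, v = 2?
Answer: -203346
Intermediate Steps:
w(P) = 8 + P (w(P) = P + 4*2 = P + 8 = 8 + P)
474*(w(20) - 457) = 474*((8 + 20) - 457) = 474*(28 - 457) = 474*(-429) = -203346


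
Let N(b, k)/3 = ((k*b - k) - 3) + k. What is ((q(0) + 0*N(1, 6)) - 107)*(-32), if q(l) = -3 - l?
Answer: 3520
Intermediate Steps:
N(b, k) = -9 + 3*b*k (N(b, k) = 3*(((k*b - k) - 3) + k) = 3*(((b*k - k) - 3) + k) = 3*(((-k + b*k) - 3) + k) = 3*((-3 - k + b*k) + k) = 3*(-3 + b*k) = -9 + 3*b*k)
((q(0) + 0*N(1, 6)) - 107)*(-32) = (((-3 - 1*0) + 0*(-9 + 3*1*6)) - 107)*(-32) = (((-3 + 0) + 0*(-9 + 18)) - 107)*(-32) = ((-3 + 0*9) - 107)*(-32) = ((-3 + 0) - 107)*(-32) = (-3 - 107)*(-32) = -110*(-32) = 3520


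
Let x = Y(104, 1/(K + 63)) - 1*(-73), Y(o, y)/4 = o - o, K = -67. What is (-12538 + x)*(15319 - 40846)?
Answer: 318194055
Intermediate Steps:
Y(o, y) = 0 (Y(o, y) = 4*(o - o) = 4*0 = 0)
x = 73 (x = 0 - 1*(-73) = 0 + 73 = 73)
(-12538 + x)*(15319 - 40846) = (-12538 + 73)*(15319 - 40846) = -12465*(-25527) = 318194055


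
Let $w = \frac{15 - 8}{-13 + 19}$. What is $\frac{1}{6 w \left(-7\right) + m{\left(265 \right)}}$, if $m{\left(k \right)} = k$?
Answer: $\frac{1}{216} \approx 0.0046296$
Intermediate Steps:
$w = \frac{7}{6} \approx 1.1667$
$\frac{1}{6 w \left(-7\right) + m{\left(265 \right)}} = \frac{1}{6 \cdot \frac{7}{6} \left(-7\right) + 265} = \frac{1}{7 \left(-7\right) + 265} = \frac{1}{-49 + 265} = \frac{1}{216}$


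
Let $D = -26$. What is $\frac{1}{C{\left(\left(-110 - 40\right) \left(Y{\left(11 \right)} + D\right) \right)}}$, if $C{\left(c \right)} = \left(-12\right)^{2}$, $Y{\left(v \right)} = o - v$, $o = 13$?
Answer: $\frac{1}{144} \approx 0.0069444$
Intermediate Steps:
$Y{\left(v \right)} = 13 - v$
$C{\left(c \right)} = 144$
$\frac{1}{C{\left(\left(-110 - 40\right) \left(Y{\left(11 \right)} + D\right) \right)}} = \frac{1}{144}$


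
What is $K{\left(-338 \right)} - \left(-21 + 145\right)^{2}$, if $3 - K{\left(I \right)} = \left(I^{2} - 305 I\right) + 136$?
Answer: $-232843$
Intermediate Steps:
$K{\left(I \right)} = -133 - I^{2} + 305 I$ ($K{\left(I \right)} = 3 - \left(\left(I^{2} - 305 I\right) + 136\right) = 3 - \left(136 + I^{2} - 305 I\right) = -133 - I^{2} + 305 I$)
$K{\left(-338 \right)} - \left(-21 + 145\right)^{2} = \left(-133 - \left(-338\right)^{2} + 305 \left(-338\right)\right) - \left(-21 + 145\right)^{2} = \left(-133 - 114244 - 103090\right) - 124^{2} = \left(-133 - 114244 - 103090\right) - 15376 = -217467 - 15376 = -232843$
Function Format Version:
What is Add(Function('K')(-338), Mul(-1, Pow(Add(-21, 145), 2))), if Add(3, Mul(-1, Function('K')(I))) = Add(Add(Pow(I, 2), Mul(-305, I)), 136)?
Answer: -232843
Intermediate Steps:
Function('K')(I) = Add(-133, Mul(-1, Pow(I, 2)), Mul(305, I)) (Function('K')(I) = Add(3, Mul(-1, Add(Add(Pow(I, 2), Mul(-305, I)), 136))) = Add(3, Mul(-1, Add(136, Pow(I, 2), Mul(-305, I)))) = Add(3, Add(-136, Mul(-1, Pow(I, 2)), Mul(305, I))) = Add(-133, Mul(-1, Pow(I, 2)), Mul(305, I)))
Add(Function('K')(-338), Mul(-1, Pow(Add(-21, 145), 2))) = Add(Add(-133, Mul(-1, Pow(-338, 2)), Mul(305, -338)), Mul(-1, Pow(Add(-21, 145), 2))) = Add(Add(-133, Mul(-1, 114244), -103090), Mul(-1, Pow(124, 2))) = Add(Add(-133, -114244, -103090), Mul(-1, 15376)) = Add(-217467, -15376) = -232843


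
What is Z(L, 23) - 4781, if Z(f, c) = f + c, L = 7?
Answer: -4751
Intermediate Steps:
Z(f, c) = c + f
Z(L, 23) - 4781 = (23 + 7) - 4781 = 30 - 4781 = -4751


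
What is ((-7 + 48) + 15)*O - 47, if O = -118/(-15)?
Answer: 5903/15 ≈ 393.53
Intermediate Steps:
O = 118/15 (O = -118*(-1/15) = 118/15 ≈ 7.8667)
((-7 + 48) + 15)*O - 47 = ((-7 + 48) + 15)*(118/15) - 47 = (41 + 15)*(118/15) - 47 = 56*(118/15) - 47 = 6608/15 - 47 = 5903/15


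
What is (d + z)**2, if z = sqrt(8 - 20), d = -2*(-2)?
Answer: 4 + 16*I*sqrt(3) ≈ 4.0 + 27.713*I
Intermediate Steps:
d = 4
z = 2*I*sqrt(3) (z = sqrt(-12) = 2*I*sqrt(3) ≈ 3.4641*I)
(d + z)**2 = (4 + 2*I*sqrt(3))**2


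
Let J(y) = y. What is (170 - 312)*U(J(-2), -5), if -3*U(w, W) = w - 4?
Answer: -284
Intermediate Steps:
U(w, W) = 4/3 - w/3 (U(w, W) = -(w - 4)/3 = -(-4 + w)/3 = 4/3 - w/3)
(170 - 312)*U(J(-2), -5) = (170 - 312)*(4/3 - ⅓*(-2)) = -142*(4/3 + ⅔) = -142*2 = -284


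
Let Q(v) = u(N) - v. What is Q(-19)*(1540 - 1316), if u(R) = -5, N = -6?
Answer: 3136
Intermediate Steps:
Q(v) = -5 - v
Q(-19)*(1540 - 1316) = (-5 - 1*(-19))*(1540 - 1316) = (-5 + 19)*224 = 14*224 = 3136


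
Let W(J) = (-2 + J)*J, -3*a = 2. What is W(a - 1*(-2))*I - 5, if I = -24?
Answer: 49/3 ≈ 16.333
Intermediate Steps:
a = -2/3 (a = -1/3*2 = -2/3 ≈ -0.66667)
W(J) = J*(-2 + J)
W(a - 1*(-2))*I - 5 = ((-2/3 - 1*(-2))*(-2 + (-2/3 - 1*(-2))))*(-24) - 5 = ((-2/3 + 2)*(-2 + (-2/3 + 2)))*(-24) - 5 = (4*(-2 + 4/3)/3)*(-24) - 5 = ((4/3)*(-2/3))*(-24) - 5 = -8/9*(-24) - 5 = 64/3 - 5 = 49/3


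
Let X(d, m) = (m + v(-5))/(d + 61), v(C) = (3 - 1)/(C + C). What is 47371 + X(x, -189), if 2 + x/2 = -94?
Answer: 31028951/655 ≈ 47372.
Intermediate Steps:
x = -192 (x = -4 + 2*(-94) = -4 - 188 = -192)
v(C) = 1/C (v(C) = 2/((2*C)) = 2*(1/(2*C)) = 1/C)
X(d, m) = (-⅕ + m)/(61 + d) (X(d, m) = (m + 1/(-5))/(d + 61) = (m - ⅕)/(61 + d) = (-⅕ + m)/(61 + d))
47371 + X(x, -189) = 47371 + (-⅕ - 189)/(61 - 192) = 47371 - 946/5/(-131) = 47371 - 1/131*(-946/5) = 47371 + 946/655 = 31028951/655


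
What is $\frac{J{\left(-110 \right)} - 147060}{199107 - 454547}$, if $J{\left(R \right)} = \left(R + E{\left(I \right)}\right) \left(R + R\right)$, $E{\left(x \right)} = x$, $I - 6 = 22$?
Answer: $\frac{6451}{12772} \approx 0.50509$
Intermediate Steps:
$I = 28$ ($I = 6 + 22 = 28$)
$J{\left(R \right)} = 2 R \left(28 + R\right)$ ($J{\left(R \right)} = \left(R + 28\right) \left(R + R\right) = \left(28 + R\right) 2 R = 2 R \left(28 + R\right)$)
$\frac{J{\left(-110 \right)} - 147060}{199107 - 454547} = \frac{2 \left(-110\right) \left(28 - 110\right) - 147060}{199107 - 454547} = \frac{2 \left(-110\right) \left(-82\right) - 147060}{-255440} = \left(18040 - 147060\right) \left(- \frac{1}{255440}\right) = \left(-129020\right) \left(- \frac{1}{255440}\right) = \frac{6451}{12772}$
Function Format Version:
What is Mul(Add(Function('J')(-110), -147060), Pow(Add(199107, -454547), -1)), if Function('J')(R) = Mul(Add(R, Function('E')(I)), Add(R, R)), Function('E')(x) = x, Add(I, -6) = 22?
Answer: Rational(6451, 12772) ≈ 0.50509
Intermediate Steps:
I = 28 (I = Add(6, 22) = 28)
Function('J')(R) = Mul(2, R, Add(28, R)) (Function('J')(R) = Mul(Add(R, 28), Add(R, R)) = Mul(Add(28, R), Mul(2, R)) = Mul(2, R, Add(28, R)))
Mul(Add(Function('J')(-110), -147060), Pow(Add(199107, -454547), -1)) = Mul(Add(Mul(2, -110, Add(28, -110)), -147060), Pow(Add(199107, -454547), -1)) = Mul(Add(Mul(2, -110, -82), -147060), Pow(-255440, -1)) = Mul(Add(18040, -147060), Rational(-1, 255440)) = Mul(-129020, Rational(-1, 255440)) = Rational(6451, 12772)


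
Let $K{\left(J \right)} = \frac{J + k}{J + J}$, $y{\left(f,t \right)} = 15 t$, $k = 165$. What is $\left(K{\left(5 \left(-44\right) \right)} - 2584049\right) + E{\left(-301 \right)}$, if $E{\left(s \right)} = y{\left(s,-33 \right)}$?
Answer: $- \frac{20676351}{8} \approx -2.5845 \cdot 10^{6}$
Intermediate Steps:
$K{\left(J \right)} = \frac{165 + J}{2 J}$ ($K{\left(J \right)} = \frac{J + 165}{J + J} = \frac{165 + J}{2 J}$)
$E{\left(s \right)} = -495$ ($E{\left(s \right)} = 15 \left(-33\right) = -495$)
$\left(K{\left(5 \left(-44\right) \right)} - 2584049\right) + E{\left(-301 \right)} = \left(\frac{165 + 5 \left(-44\right)}{2 \cdot 5 \left(-44\right)} - 2584049\right) - 495 = \left(\frac{165 - 220}{2 \left(-220\right)} - 2584049\right) - 495 = \left(\frac{1}{2} \left(- \frac{1}{220}\right) \left(-55\right) - 2584049\right) - 495 = \left(\frac{1}{8} - 2584049\right) - 495 = - \frac{20672391}{8} - 495 = - \frac{20676351}{8}$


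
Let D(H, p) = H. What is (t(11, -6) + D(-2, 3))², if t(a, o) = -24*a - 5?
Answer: 73441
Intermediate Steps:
t(a, o) = -5 - 24*a (t(a, o) = -24*a - 5 = -5 - 24*a)
(t(11, -6) + D(-2, 3))² = ((-5 - 24*11) - 2)² = ((-5 - 264) - 2)² = (-269 - 2)² = (-271)² = 73441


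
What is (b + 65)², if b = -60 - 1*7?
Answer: 4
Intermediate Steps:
b = -67 (b = -60 - 7 = -67)
(b + 65)² = (-67 + 65)² = (-2)² = 4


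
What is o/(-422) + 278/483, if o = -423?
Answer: 321625/203826 ≈ 1.5779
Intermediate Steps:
o/(-422) + 278/483 = -423/(-422) + 278/483 = -423*(-1/422) + 278*(1/483) = 423/422 + 278/483 = 321625/203826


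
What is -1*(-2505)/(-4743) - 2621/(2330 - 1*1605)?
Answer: -4749176/1146225 ≈ -4.1433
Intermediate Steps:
-1*(-2505)/(-4743) - 2621/(2330 - 1*1605) = 2505*(-1/4743) - 2621/(2330 - 1605) = -835/1581 - 2621/725 = -4749176/1146225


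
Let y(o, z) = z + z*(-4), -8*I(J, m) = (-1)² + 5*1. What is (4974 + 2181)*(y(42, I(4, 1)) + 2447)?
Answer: 70097535/4 ≈ 1.7524e+7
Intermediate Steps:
I(J, m) = -¾ (I(J, m) = -((-1)² + 5*1)/8 = -(1 + 5)/8 = -⅛*6 = -¾)
y(o, z) = -3*z (y(o, z) = z - 4*z = -3*z)
(4974 + 2181)*(y(42, I(4, 1)) + 2447) = (4974 + 2181)*(-3*(-¾) + 2447) = 7155*(9/4 + 2447) = 7155*(9797/4) = 70097535/4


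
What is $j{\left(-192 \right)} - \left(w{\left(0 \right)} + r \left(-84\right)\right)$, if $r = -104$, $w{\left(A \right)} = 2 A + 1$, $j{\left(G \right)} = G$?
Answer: $-8929$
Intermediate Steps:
$w{\left(A \right)} = 1 + 2 A$
$j{\left(-192 \right)} - \left(w{\left(0 \right)} + r \left(-84\right)\right) = -192 - \left(\left(1 + 2 \cdot 0\right) - -8736\right) = -192 - \left(\left(1 + 0\right) + 8736\right) = -192 - \left(1 + 8736\right) = -192 - 8737 = -8929$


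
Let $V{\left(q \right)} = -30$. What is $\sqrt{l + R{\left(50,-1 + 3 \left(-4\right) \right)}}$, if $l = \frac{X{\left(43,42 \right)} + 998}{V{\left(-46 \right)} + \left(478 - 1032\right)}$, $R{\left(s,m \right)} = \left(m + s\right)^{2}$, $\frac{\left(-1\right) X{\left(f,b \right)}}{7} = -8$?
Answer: $\frac{\sqrt{29143133}}{146} \approx 36.976$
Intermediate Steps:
$X{\left(f,b \right)} = 56$ ($X{\left(f,b \right)} = \left(-7\right) \left(-8\right) = 56$)
$l = - \frac{527}{292}$ ($l = \frac{56 + 998}{-30 + \left(478 - 1032\right)} = \frac{1054}{-30 + \left(478 - 1032\right)} = \frac{1054}{-30 - 554} = \frac{1054}{-584} = 1054 \left(- \frac{1}{584}\right) = - \frac{527}{292} \approx -1.8048$)
$\sqrt{l + R{\left(50,-1 + 3 \left(-4\right) \right)}} = \sqrt{- \frac{527}{292} + \left(\left(-1 + 3 \left(-4\right)\right) + 50\right)^{2}} = \sqrt{- \frac{527}{292} + \left(\left(-1 - 12\right) + 50\right)^{2}} = \sqrt{- \frac{527}{292} + \left(-13 + 50\right)^{2}} = \sqrt{- \frac{527}{292} + 37^{2}} = \sqrt{- \frac{527}{292} + 1369} = \sqrt{\frac{399221}{292}} = \frac{\sqrt{29143133}}{146}$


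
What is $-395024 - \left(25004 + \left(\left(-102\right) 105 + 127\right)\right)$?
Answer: $-409445$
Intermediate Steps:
$-395024 - \left(25004 + \left(\left(-102\right) 105 + 127\right)\right) = -395024 - \left(25004 + \left(-10710 + 127\right)\right) = -395024 - \left(25004 - 10583\right) = -395024 - 14421 = -409445$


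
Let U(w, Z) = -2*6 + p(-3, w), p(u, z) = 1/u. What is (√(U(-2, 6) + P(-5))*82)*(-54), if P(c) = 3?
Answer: -2952*I*√21 ≈ -13528.0*I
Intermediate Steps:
U(w, Z) = -37/3 (U(w, Z) = -2*6 + 1/(-3) = -12 - ⅓ = -37/3)
(√(U(-2, 6) + P(-5))*82)*(-54) = (√(-37/3 + 3)*82)*(-54) = (√(-28/3)*82)*(-54) = ((2*I*√21/3)*82)*(-54) = (164*I*√21/3)*(-54) = -2952*I*√21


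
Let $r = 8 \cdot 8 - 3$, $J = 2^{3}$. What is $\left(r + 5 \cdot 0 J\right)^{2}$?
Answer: $3721$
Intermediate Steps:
$J = 8$
$r = 61$ ($r = 64 - 3 = 61$)
$\left(r + 5 \cdot 0 J\right)^{2} = \left(61 + 5 \cdot 0 \cdot 8\right)^{2} = \left(61 + 0 \cdot 8\right)^{2} = \left(61 + 0\right)^{2} = 61^{2} = 3721$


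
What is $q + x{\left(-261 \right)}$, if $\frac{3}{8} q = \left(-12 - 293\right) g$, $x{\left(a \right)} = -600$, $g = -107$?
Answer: $\frac{259280}{3} \approx 86427.0$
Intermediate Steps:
$q = \frac{261080}{3}$ ($q = \frac{8 \left(-12 - 293\right) \left(-107\right)}{3} = \frac{8 \left(\left(-305\right) \left(-107\right)\right)}{3} = \frac{8}{3} \cdot 32635 = \frac{261080}{3} \approx 87027.0$)
$q + x{\left(-261 \right)} = \frac{261080}{3} - 600 = \frac{259280}{3}$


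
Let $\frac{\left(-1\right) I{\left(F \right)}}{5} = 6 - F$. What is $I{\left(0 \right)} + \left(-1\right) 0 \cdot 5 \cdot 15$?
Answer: $-30$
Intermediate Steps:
$I{\left(F \right)} = -30 + 5 F$ ($I{\left(F \right)} = - 5 \left(6 - F\right) = -30 + 5 F$)
$I{\left(0 \right)} + \left(-1\right) 0 \cdot 5 \cdot 15 = \left(-30 + 5 \cdot 0\right) + \left(-1\right) 0 \cdot 5 \cdot 15 = \left(-30 + 0\right) + 0 \cdot 5 \cdot 15 = -30 + 0 \cdot 15 = -30 + 0 = -30$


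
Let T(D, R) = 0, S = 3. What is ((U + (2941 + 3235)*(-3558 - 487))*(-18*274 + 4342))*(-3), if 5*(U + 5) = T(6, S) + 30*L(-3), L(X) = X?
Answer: -44218039110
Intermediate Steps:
U = -23 (U = -5 + (0 + 30*(-3))/5 = -5 + (0 - 90)/5 = -5 + (⅕)*(-90) = -5 - 18 = -23)
((U + (2941 + 3235)*(-3558 - 487))*(-18*274 + 4342))*(-3) = ((-23 + (2941 + 3235)*(-3558 - 487))*(-18*274 + 4342))*(-3) = ((-23 + 6176*(-4045))*(-4932 + 4342))*(-3) = ((-23 - 24981920)*(-590))*(-3) = -24981943*(-590)*(-3) = 14739346370*(-3) = -44218039110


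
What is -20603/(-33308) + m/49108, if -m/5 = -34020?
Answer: 151760521/37174756 ≈ 4.0824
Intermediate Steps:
m = 170100 (m = -5*(-34020) = 170100)
-20603/(-33308) + m/49108 = -20603/(-33308) + 170100/49108 = -20603*(-1/33308) + 170100*(1/49108) = 1873/3028 + 42525/12277 = 151760521/37174756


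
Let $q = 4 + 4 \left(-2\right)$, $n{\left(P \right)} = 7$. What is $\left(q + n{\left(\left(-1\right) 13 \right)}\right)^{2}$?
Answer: $9$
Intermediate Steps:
$q = -4$ ($q = 4 - 8 = -4$)
$\left(q + n{\left(\left(-1\right) 13 \right)}\right)^{2} = \left(-4 + 7\right)^{2} = 3^{2} = 9$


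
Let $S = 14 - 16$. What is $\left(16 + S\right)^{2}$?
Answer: $196$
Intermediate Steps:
$S = -2$ ($S = 14 - 16 = -2$)
$\left(16 + S\right)^{2} = \left(16 - 2\right)^{2} = 14^{2} = 196$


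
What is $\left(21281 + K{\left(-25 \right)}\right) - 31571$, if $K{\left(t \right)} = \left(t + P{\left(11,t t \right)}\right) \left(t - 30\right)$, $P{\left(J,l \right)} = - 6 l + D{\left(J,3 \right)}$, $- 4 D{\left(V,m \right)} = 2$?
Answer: $\frac{394725}{2} \approx 1.9736 \cdot 10^{5}$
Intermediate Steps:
$D{\left(V,m \right)} = - \frac{1}{2}$ ($D{\left(V,m \right)} = \left(- \frac{1}{4}\right) 2 = - \frac{1}{2}$)
$P{\left(J,l \right)} = - \frac{1}{2} - 6 l$ ($P{\left(J,l \right)} = - 6 l - \frac{1}{2} = - \frac{1}{2} - 6 l$)
$K{\left(t \right)} = \left(-30 + t\right) \left(- \frac{1}{2} + t - 6 t^{2}\right)$ ($K{\left(t \right)} = \left(t - \left(\frac{1}{2} + 6 t t\right)\right) \left(t - 30\right) = \left(t - \left(\frac{1}{2} + 6 t^{2}\right)\right) \left(-30 + t\right) = \left(- \frac{1}{2} + t - 6 t^{2}\right) \left(-30 + t\right) = \left(-30 + t\right) \left(- \frac{1}{2} + t - 6 t^{2}\right)$)
$\left(21281 + K{\left(-25 \right)}\right) - 31571 = \left(21281 + \left(15 - 6 \left(-25\right)^{3} + 181 \left(-25\right)^{2} - - \frac{1525}{2}\right)\right) - 31571 = \left(21281 + \left(15 - -93750 + 181 \cdot 625 + \frac{1525}{2}\right)\right) - 31571 = \left(21281 + \left(15 + 93750 + 113125 + \frac{1525}{2}\right)\right) - 31571 = \left(21281 + \frac{415305}{2}\right) - 31571 = \frac{457867}{2} - 31571 = \frac{394725}{2}$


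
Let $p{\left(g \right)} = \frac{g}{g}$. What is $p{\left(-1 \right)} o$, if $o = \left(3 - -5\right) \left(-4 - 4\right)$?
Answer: $-64$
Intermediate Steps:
$o = -64$ ($o = \left(3 + 5\right) \left(-8\right) = 8 \left(-8\right) = -64$)
$p{\left(g \right)} = 1$
$p{\left(-1 \right)} o = 1 \left(-64\right) = -64$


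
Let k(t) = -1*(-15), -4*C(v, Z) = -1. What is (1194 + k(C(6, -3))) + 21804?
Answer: 23013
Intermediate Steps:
C(v, Z) = 1/4 (C(v, Z) = -1/4*(-1) = 1/4)
k(t) = 15
(1194 + k(C(6, -3))) + 21804 = (1194 + 15) + 21804 = 1209 + 21804 = 23013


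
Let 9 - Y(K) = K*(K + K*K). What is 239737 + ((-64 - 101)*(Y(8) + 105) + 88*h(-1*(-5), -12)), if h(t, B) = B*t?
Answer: 310687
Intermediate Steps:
Y(K) = 9 - K*(K + K**2) (Y(K) = 9 - K*(K + K*K) = 9 - K*(K + K**2))
239737 + ((-64 - 101)*(Y(8) + 105) + 88*h(-1*(-5), -12)) = 239737 + ((-64 - 101)*((9 - 1*8**2 - 1*8**3) + 105) + 88*(-(-12)*(-5))) = 239737 + (-165*((9 - 1*64 - 1*512) + 105) + 88*(-12*5)) = 239737 + (-165*((9 - 64 - 512) + 105) + 88*(-60)) = 239737 + (-165*(-567 + 105) - 5280) = 239737 + (-165*(-462) - 5280) = 239737 + (76230 - 5280) = 239737 + 70950 = 310687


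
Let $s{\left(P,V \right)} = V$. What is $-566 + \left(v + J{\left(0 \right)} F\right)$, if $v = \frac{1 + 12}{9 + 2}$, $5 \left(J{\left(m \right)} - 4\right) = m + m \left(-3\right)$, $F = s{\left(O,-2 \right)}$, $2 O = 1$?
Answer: $- \frac{6301}{11} \approx -572.82$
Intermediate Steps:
$O = \frac{1}{2}$ ($O = \frac{1}{2} \cdot 1 = \frac{1}{2} \approx 0.5$)
$F = -2$
$J{\left(m \right)} = 4 - \frac{2 m}{5}$ ($J{\left(m \right)} = 4 + \frac{m + m \left(-3\right)}{5} = 4 + \frac{m - 3 m}{5} = 4 + \frac{\left(-2\right) m}{5} = 4 - \frac{2 m}{5}$)
$v = \frac{13}{11} \approx 1.1818$
$-566 + \left(v + J{\left(0 \right)} F\right) = -566 + \left(\frac{13}{11} + \left(4 - 0\right) \left(-2\right)\right) = -566 + \left(\frac{13}{11} + \left(4 + 0\right) \left(-2\right)\right) = -566 + \left(\frac{13}{11} + 4 \left(-2\right)\right) = -566 + \left(\frac{13}{11} - 8\right) = -566 - \frac{75}{11} = - \frac{6301}{11}$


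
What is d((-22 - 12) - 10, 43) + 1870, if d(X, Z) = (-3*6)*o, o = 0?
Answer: 1870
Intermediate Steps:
d(X, Z) = 0 (d(X, Z) = -3*6*0 = -18*0 = 0)
d((-22 - 12) - 10, 43) + 1870 = 0 + 1870 = 1870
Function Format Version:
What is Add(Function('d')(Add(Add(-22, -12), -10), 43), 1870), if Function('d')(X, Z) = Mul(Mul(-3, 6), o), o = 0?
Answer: 1870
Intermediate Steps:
Function('d')(X, Z) = 0 (Function('d')(X, Z) = Mul(Mul(-3, 6), 0) = Mul(-18, 0) = 0)
Add(Function('d')(Add(Add(-22, -12), -10), 43), 1870) = Add(0, 1870) = 1870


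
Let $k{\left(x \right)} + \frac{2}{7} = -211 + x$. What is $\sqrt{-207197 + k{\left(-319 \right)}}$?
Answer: $\frac{i \sqrt{10178637}}{7} \approx 455.77 i$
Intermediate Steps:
$k{\left(x \right)} = - \frac{1479}{7} + x$ ($k{\left(x \right)} = - \frac{2}{7} + \left(-211 + x\right) = - \frac{1479}{7} + x$)
$\sqrt{-207197 + k{\left(-319 \right)}} = \sqrt{-207197 - \frac{3712}{7}} = \sqrt{- \frac{1454091}{7}} = \frac{i \sqrt{10178637}}{7}$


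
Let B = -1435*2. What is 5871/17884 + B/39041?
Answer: 177882631/698209244 ≈ 0.25477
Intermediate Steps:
B = -2870
5871/17884 + B/39041 = 5871/17884 - 2870/39041 = 177882631/698209244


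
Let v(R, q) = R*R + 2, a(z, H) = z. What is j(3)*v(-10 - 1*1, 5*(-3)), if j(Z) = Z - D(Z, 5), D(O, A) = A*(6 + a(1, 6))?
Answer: -3936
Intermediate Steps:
v(R, q) = 2 + R² (v(R, q) = R² + 2 = 2 + R²)
D(O, A) = 7*A (D(O, A) = A*(6 + 1) = A*7 = 7*A)
j(Z) = -35 + Z (j(Z) = Z - 7*5 = Z - 1*35 = Z - 35 = -35 + Z)
j(3)*v(-10 - 1*1, 5*(-3)) = (-35 + 3)*(2 + (-10 - 1*1)²) = -32*(2 + (-10 - 1)²) = -32*(2 + (-11)²) = -32*(2 + 121) = -32*123 = -3936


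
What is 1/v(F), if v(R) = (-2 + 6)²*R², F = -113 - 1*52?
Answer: 1/435600 ≈ 2.2957e-6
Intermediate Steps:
F = -165 (F = -113 - 52 = -165)
v(R) = 16*R² (v(R) = 4²*R² = 16*R²)
1/v(F) = 1/(16*(-165)²) = 1/(16*27225) = 1/435600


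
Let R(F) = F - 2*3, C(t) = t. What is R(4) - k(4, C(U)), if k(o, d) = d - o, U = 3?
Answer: -1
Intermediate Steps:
R(F) = -6 + F (R(F) = F - 6 = -6 + F)
R(4) - k(4, C(U)) = (-6 + 4) - (3 - 1*4) = -2 - (3 - 4) = -2 - 1*(-1) = -2 + 1 = -1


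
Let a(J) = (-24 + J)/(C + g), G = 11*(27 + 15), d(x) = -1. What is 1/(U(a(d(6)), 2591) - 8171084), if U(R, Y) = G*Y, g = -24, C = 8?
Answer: -1/6974042 ≈ -1.4339e-7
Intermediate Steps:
G = 462 (G = 11*42 = 462)
a(J) = 3/2 - J/16 (a(J) = (-24 + J)/(8 - 24) = (-24 + J)/(-16) = (-24 + J)*(-1/16) = 3/2 - J/16)
U(R, Y) = 462*Y
1/(U(a(d(6)), 2591) - 8171084) = 1/(462*2591 - 8171084) = 1/(1197042 - 8171084) = 1/(-6974042) = -1/6974042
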